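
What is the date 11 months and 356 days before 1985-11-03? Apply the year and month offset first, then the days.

Subtracting 11 months and 356 days from November 3, 1985: first the month/year part, then the days.
month 11 − 11 = 0, which is month 12 of year 1984 → December 1984.
Day 3 is valid in December, giving December 3, 1984.
Now subtract 356 days from December 3, 1984.
Going back 3 days from December 3, 1984 reaches the end of the previous month; 356 − 3 = 353 left.
November 1984 has 30 days: 353 − 30 = 323 left.
October 1984 has 31 days: 323 − 31 = 292 left.
September 1984 has 30 days: 292 − 30 = 262 left.
August 1984 has 31 days: 262 − 31 = 231 left.
July 1984 has 31 days: 231 − 31 = 200 left.
June 1984 has 30 days: 200 − 30 = 170 left.
May 1984 has 31 days: 170 − 31 = 139 left.
April 1984 has 30 days: 139 − 30 = 109 left.
March 1984 has 31 days: 109 − 31 = 78 left.
February 1984 has 29 days (1984 is a leap year): 78 − 29 = 49 left.
January 1984 has 31 days: 49 − 31 = 18 left.
December 1983 has 31 days; 31 − 18 = 13 → December 13, 1983.

December 13, 1983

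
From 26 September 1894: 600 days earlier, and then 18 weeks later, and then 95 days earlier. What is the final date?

Counting back 600 days from September 26, 1894:
Going back 26 days from September 26, 1894 reaches the end of the previous month; 600 − 26 = 574 left.
August 1894 has 31 days: 574 − 31 = 543 left.
July 1894 has 31 days: 543 − 31 = 512 left.
June 1894 has 30 days: 512 − 30 = 482 left.
May 1894 has 31 days: 482 − 31 = 451 left.
April 1894 has 30 days: 451 − 30 = 421 left.
March 1894 has 31 days: 421 − 31 = 390 left.
February 1894 has 28 days (1894 is not a leap year): 390 − 28 = 362 left.
January 1894 has 31 days: 362 − 31 = 331 left.
December 1893 has 31 days: 331 − 31 = 300 left.
November 1893 has 30 days: 300 − 30 = 270 left.
October 1893 has 31 days: 270 − 31 = 239 left.
September 1893 has 30 days: 239 − 30 = 209 left.
August 1893 has 31 days: 209 − 31 = 178 left.
July 1893 has 31 days: 178 − 31 = 147 left.
June 1893 has 30 days: 147 − 30 = 117 left.
May 1893 has 31 days: 117 − 31 = 86 left.
April 1893 has 30 days: 86 − 30 = 56 left.
March 1893 has 31 days: 56 − 31 = 25 left.
February 1893 has 28 days; 28 − 25 = 3 → February 3, 1893.
Adding 18 weeks (= 126 days) from February 3, 1893:
February has 28 days, so 28 − 3 = 25 days remain after February 3, 1893; 126 − 25 = 101 left.
March 1893 has 31 days: 101 − 31 = 70 left.
April 1893 has 30 days: 70 − 30 = 40 left.
May 1893 has 31 days: 40 − 31 = 9 left.
9 days into June 1893 → June 9, 1893.
Subtracting 95 days from June 9, 1893:
Going back 9 days from June 9, 1893 reaches the end of the previous month; 95 − 9 = 86 left.
May 1893 has 31 days: 86 − 31 = 55 left.
April 1893 has 30 days: 55 − 30 = 25 left.
March 1893 has 31 days; 31 − 25 = 6 → March 6, 1893.

March 6, 1893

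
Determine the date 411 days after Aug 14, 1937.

Advancing 411 days from August 14, 1937.
August has 31 days, so 31 − 14 = 17 days remain after August 14, 1937; 411 − 17 = 394 left.
September 1937 has 30 days: 394 − 30 = 364 left.
October 1937 has 31 days: 364 − 31 = 333 left.
November 1937 has 30 days: 333 − 30 = 303 left.
December 1937 has 31 days: 303 − 31 = 272 left.
January 1938 has 31 days: 272 − 31 = 241 left.
February 1938 has 28 days (1938 is not a leap year): 241 − 28 = 213 left.
March 1938 has 31 days: 213 − 31 = 182 left.
April 1938 has 30 days: 182 − 30 = 152 left.
May 1938 has 31 days: 152 − 31 = 121 left.
June 1938 has 30 days: 121 − 30 = 91 left.
July 1938 has 31 days: 91 − 31 = 60 left.
August 1938 has 31 days: 60 − 31 = 29 left.
29 days into September 1938 → September 29, 1938.

September 29, 1938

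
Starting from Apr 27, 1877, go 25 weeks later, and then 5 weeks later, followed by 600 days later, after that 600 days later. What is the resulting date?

Adding 25 weeks (= 175 days) from April 27, 1877:
April has 30 days, so 30 − 27 = 3 days remain after April 27, 1877; 175 − 3 = 172 left.
May 1877 has 31 days: 172 − 31 = 141 left.
June 1877 has 30 days: 141 − 30 = 111 left.
July 1877 has 31 days: 111 − 31 = 80 left.
August 1877 has 31 days: 80 − 31 = 49 left.
September 1877 has 30 days: 49 − 30 = 19 left.
19 days into October 1877 → October 19, 1877.
Adding 5 weeks (= 35 days) from October 19, 1877:
October has 31 days, so 31 − 19 = 12 days remain after October 19, 1877; 35 − 12 = 23 left.
23 days into November 1877 → November 23, 1877.
Counting forward 600 days from November 23, 1877:
November has 30 days, so 30 − 23 = 7 days remain after November 23, 1877; 600 − 7 = 593 left.
December 1877 has 31 days: 593 − 31 = 562 left.
January 1878 has 31 days: 562 − 31 = 531 left.
February 1878 has 28 days (1878 is not a leap year): 531 − 28 = 503 left.
March 1878 has 31 days: 503 − 31 = 472 left.
April 1878 has 30 days: 472 − 30 = 442 left.
May 1878 has 31 days: 442 − 31 = 411 left.
June 1878 has 30 days: 411 − 30 = 381 left.
July 1878 has 31 days: 381 − 31 = 350 left.
August 1878 has 31 days: 350 − 31 = 319 left.
September 1878 has 30 days: 319 − 30 = 289 left.
October 1878 has 31 days: 289 − 31 = 258 left.
November 1878 has 30 days: 258 − 30 = 228 left.
December 1878 has 31 days: 228 − 31 = 197 left.
January 1879 has 31 days: 197 − 31 = 166 left.
February 1879 has 28 days (1879 is not a leap year): 166 − 28 = 138 left.
March 1879 has 31 days: 138 − 31 = 107 left.
April 1879 has 30 days: 107 − 30 = 77 left.
May 1879 has 31 days: 77 − 31 = 46 left.
June 1879 has 30 days: 46 − 30 = 16 left.
16 days into July 1879 → July 16, 1879.
Advancing 600 days from July 16, 1879:
July has 31 days, so 31 − 16 = 15 days remain after July 16, 1879; 600 − 15 = 585 left.
August 1879 has 31 days: 585 − 31 = 554 left.
September 1879 has 30 days: 554 − 30 = 524 left.
October 1879 has 31 days: 524 − 31 = 493 left.
November 1879 has 30 days: 493 − 30 = 463 left.
December 1879 has 31 days: 463 − 31 = 432 left.
January 1880 has 31 days: 432 − 31 = 401 left.
February 1880 has 29 days (1880 is a leap year): 401 − 29 = 372 left.
March 1880 has 31 days: 372 − 31 = 341 left.
April 1880 has 30 days: 341 − 30 = 311 left.
May 1880 has 31 days: 311 − 31 = 280 left.
June 1880 has 30 days: 280 − 30 = 250 left.
July 1880 has 31 days: 250 − 31 = 219 left.
August 1880 has 31 days: 219 − 31 = 188 left.
September 1880 has 30 days: 188 − 30 = 158 left.
October 1880 has 31 days: 158 − 31 = 127 left.
November 1880 has 30 days: 127 − 30 = 97 left.
December 1880 has 31 days: 97 − 31 = 66 left.
January 1881 has 31 days: 66 − 31 = 35 left.
February 1881 has 28 days (1881 is not a leap year): 35 − 28 = 7 left.
7 days into March 1881 → March 7, 1881.

March 7, 1881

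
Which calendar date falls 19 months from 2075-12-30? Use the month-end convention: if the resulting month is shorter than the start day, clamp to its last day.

Counting forward 19 months from December 30, 2075.
month 12 + 19 = 31, which is month 7 of year 2077 → July 2077.
Day 30 is valid in July, giving July 30, 2077.

July 30, 2077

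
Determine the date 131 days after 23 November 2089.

April 3, 2090

Advancing 131 days from November 23, 2089.
November has 30 days, so 30 − 23 = 7 days remain after November 23, 2089; 131 − 7 = 124 left.
December 2089 has 31 days: 124 − 31 = 93 left.
January 2090 has 31 days: 93 − 31 = 62 left.
February 2090 has 28 days (2090 is not a leap year): 62 − 28 = 34 left.
March 2090 has 31 days: 34 − 31 = 3 left.
3 days into April 2090 → April 3, 2090.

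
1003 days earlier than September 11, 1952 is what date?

Going back 1003 days from September 11, 1952.
Going back 11 days from September 11, 1952 reaches the end of the previous month; 1003 − 11 = 992 left.
August 1952 has 31 days: 992 − 31 = 961 left.
July 1952 has 31 days: 961 − 31 = 930 left.
June 1952 has 30 days: 930 − 30 = 900 left.
May 1952 has 31 days: 900 − 31 = 869 left.
April 1952 has 30 days: 869 − 30 = 839 left.
March 1952 has 31 days: 839 − 31 = 808 left.
February 1952 has 29 days (1952 is a leap year): 808 − 29 = 779 left.
January 1952 has 31 days: 779 − 31 = 748 left.
December 1951 has 31 days: 748 − 31 = 717 left.
November 1951 has 30 days: 717 − 30 = 687 left.
October 1951 has 31 days: 687 − 31 = 656 left.
September 1951 has 30 days: 656 − 30 = 626 left.
August 1951 has 31 days: 626 − 31 = 595 left.
July 1951 has 31 days: 595 − 31 = 564 left.
June 1951 has 30 days: 564 − 30 = 534 left.
May 1951 has 31 days: 534 − 31 = 503 left.
April 1951 has 30 days: 503 − 30 = 473 left.
March 1951 has 31 days: 473 − 31 = 442 left.
February 1951 has 28 days (1951 is not a leap year): 442 − 28 = 414 left.
January 1951 has 31 days: 414 − 31 = 383 left.
December 1950 has 31 days: 383 − 31 = 352 left.
November 1950 has 30 days: 352 − 30 = 322 left.
October 1950 has 31 days: 322 − 31 = 291 left.
September 1950 has 30 days: 291 − 30 = 261 left.
August 1950 has 31 days: 261 − 31 = 230 left.
July 1950 has 31 days: 230 − 31 = 199 left.
June 1950 has 30 days: 199 − 30 = 169 left.
May 1950 has 31 days: 169 − 31 = 138 left.
April 1950 has 30 days: 138 − 30 = 108 left.
March 1950 has 31 days: 108 − 31 = 77 left.
February 1950 has 28 days (1950 is not a leap year): 77 − 28 = 49 left.
January 1950 has 31 days: 49 − 31 = 18 left.
December 1949 has 31 days; 31 − 18 = 13 → December 13, 1949.

December 13, 1949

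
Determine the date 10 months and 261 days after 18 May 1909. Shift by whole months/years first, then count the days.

Advancing 10 months and 261 days from May 18, 1909: first the month/year part, then the days.
month 5 + 10 = 15, which is month 3 of year 1910 → March 1910.
Day 18 is valid in March, giving March 18, 1910.
Now add 261 days from March 18, 1910.
March has 31 days, so 31 − 18 = 13 days remain after March 18, 1910; 261 − 13 = 248 left.
April 1910 has 30 days: 248 − 30 = 218 left.
May 1910 has 31 days: 218 − 31 = 187 left.
June 1910 has 30 days: 187 − 30 = 157 left.
July 1910 has 31 days: 157 − 31 = 126 left.
August 1910 has 31 days: 126 − 31 = 95 left.
September 1910 has 30 days: 95 − 30 = 65 left.
October 1910 has 31 days: 65 − 31 = 34 left.
November 1910 has 30 days: 34 − 30 = 4 left.
4 days into December 1910 → December 4, 1910.

December 4, 1910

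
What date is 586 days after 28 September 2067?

May 6, 2069

Adding 586 days from September 28, 2067.
September has 30 days, so 30 − 28 = 2 days remain after September 28, 2067; 586 − 2 = 584 left.
October 2067 has 31 days: 584 − 31 = 553 left.
November 2067 has 30 days: 553 − 30 = 523 left.
December 2067 has 31 days: 523 − 31 = 492 left.
January 2068 has 31 days: 492 − 31 = 461 left.
February 2068 has 29 days (2068 is a leap year): 461 − 29 = 432 left.
March 2068 has 31 days: 432 − 31 = 401 left.
April 2068 has 30 days: 401 − 30 = 371 left.
May 2068 has 31 days: 371 − 31 = 340 left.
June 2068 has 30 days: 340 − 30 = 310 left.
July 2068 has 31 days: 310 − 31 = 279 left.
August 2068 has 31 days: 279 − 31 = 248 left.
September 2068 has 30 days: 248 − 30 = 218 left.
October 2068 has 31 days: 218 − 31 = 187 left.
November 2068 has 30 days: 187 − 30 = 157 left.
December 2068 has 31 days: 157 − 31 = 126 left.
January 2069 has 31 days: 126 − 31 = 95 left.
February 2069 has 28 days (2069 is not a leap year): 95 − 28 = 67 left.
March 2069 has 31 days: 67 − 31 = 36 left.
April 2069 has 30 days: 36 − 30 = 6 left.
6 days into May 2069 → May 6, 2069.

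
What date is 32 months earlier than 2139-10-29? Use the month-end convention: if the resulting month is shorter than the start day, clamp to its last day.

Going back 32 months from October 29, 2139.
month 10 − 32 = -22, which is month 2 of year 2137 → February 2137.
February 2137 has only 28 days (2137 is not a leap year — relevant if February), and the start was day 29, so the date clamps to February 28, 2137.

February 28, 2137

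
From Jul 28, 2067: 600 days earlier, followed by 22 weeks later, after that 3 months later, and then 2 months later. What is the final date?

Subtracting 600 days from July 28, 2067:
Going back 28 days from July 28, 2067 reaches the end of the previous month; 600 − 28 = 572 left.
June 2067 has 30 days: 572 − 30 = 542 left.
May 2067 has 31 days: 542 − 31 = 511 left.
April 2067 has 30 days: 511 − 30 = 481 left.
March 2067 has 31 days: 481 − 31 = 450 left.
February 2067 has 28 days (2067 is not a leap year): 450 − 28 = 422 left.
January 2067 has 31 days: 422 − 31 = 391 left.
December 2066 has 31 days: 391 − 31 = 360 left.
November 2066 has 30 days: 360 − 30 = 330 left.
October 2066 has 31 days: 330 − 31 = 299 left.
September 2066 has 30 days: 299 − 30 = 269 left.
August 2066 has 31 days: 269 − 31 = 238 left.
July 2066 has 31 days: 238 − 31 = 207 left.
June 2066 has 30 days: 207 − 30 = 177 left.
May 2066 has 31 days: 177 − 31 = 146 left.
April 2066 has 30 days: 146 − 30 = 116 left.
March 2066 has 31 days: 116 − 31 = 85 left.
February 2066 has 28 days (2066 is not a leap year): 85 − 28 = 57 left.
January 2066 has 31 days: 57 − 31 = 26 left.
December 2065 has 31 days; 31 − 26 = 5 → December 5, 2065.
Adding 22 weeks (= 154 days) from December 5, 2065:
December has 31 days, so 31 − 5 = 26 days remain after December 5, 2065; 154 − 26 = 128 left.
January 2066 has 31 days: 128 − 31 = 97 left.
February 2066 has 28 days (2066 is not a leap year): 97 − 28 = 69 left.
March 2066 has 31 days: 69 − 31 = 38 left.
April 2066 has 30 days: 38 − 30 = 8 left.
8 days into May 2066 → May 8, 2066.
Advancing 3 months from May 8, 2066:
month 5 + 3 = 8 → August 2066.
Day 8 is valid in August, giving August 8, 2066.
Adding 2 months from August 8, 2066:
month 8 + 2 = 10 → October 2066.
Day 8 is valid in October, giving October 8, 2066.

October 8, 2066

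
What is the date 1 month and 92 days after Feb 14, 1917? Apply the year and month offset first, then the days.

June 14, 1917

Advancing 1 month and 92 days from February 14, 1917: first the month/year part, then the days.
month 2 + 1 = 3 → March 1917.
Day 14 is valid in March, giving March 14, 1917.
Now add 92 days from March 14, 1917.
March has 31 days, so 31 − 14 = 17 days remain after March 14, 1917; 92 − 17 = 75 left.
April 1917 has 30 days: 75 − 30 = 45 left.
May 1917 has 31 days: 45 − 31 = 14 left.
14 days into June 1917 → June 14, 1917.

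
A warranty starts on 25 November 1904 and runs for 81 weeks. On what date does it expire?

June 15, 1906

Adding 81 weeks = 567 days from November 25, 1904.
November has 30 days, so 30 − 25 = 5 days remain after November 25, 1904; 567 − 5 = 562 left.
December 1904 has 31 days: 562 − 31 = 531 left.
January 1905 has 31 days: 531 − 31 = 500 left.
February 1905 has 28 days (1905 is not a leap year): 500 − 28 = 472 left.
March 1905 has 31 days: 472 − 31 = 441 left.
April 1905 has 30 days: 441 − 30 = 411 left.
May 1905 has 31 days: 411 − 31 = 380 left.
June 1905 has 30 days: 380 − 30 = 350 left.
July 1905 has 31 days: 350 − 31 = 319 left.
August 1905 has 31 days: 319 − 31 = 288 left.
September 1905 has 30 days: 288 − 30 = 258 left.
October 1905 has 31 days: 258 − 31 = 227 left.
November 1905 has 30 days: 227 − 30 = 197 left.
December 1905 has 31 days: 197 − 31 = 166 left.
January 1906 has 31 days: 166 − 31 = 135 left.
February 1906 has 28 days (1906 is not a leap year): 135 − 28 = 107 left.
March 1906 has 31 days: 107 − 31 = 76 left.
April 1906 has 30 days: 76 − 30 = 46 left.
May 1906 has 31 days: 46 − 31 = 15 left.
15 days into June 1906 → June 15, 1906.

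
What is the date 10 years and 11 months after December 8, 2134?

Adding 10 years and 11 months from December 8, 2134.
+10 years → 2144; month 12 + 11 = 23, which is month 11 of year 2145 → November 2145.
Day 8 is valid in November, giving November 8, 2145.

November 8, 2145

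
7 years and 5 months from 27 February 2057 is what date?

July 27, 2064

Counting forward 7 years and 5 months from February 27, 2057.
+7 years → 2064; month 2 + 5 = 7 → July 2064.
Day 27 is valid in July, giving July 27, 2064.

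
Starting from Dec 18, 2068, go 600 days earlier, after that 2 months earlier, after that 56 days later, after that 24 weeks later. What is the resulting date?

Counting back 600 days from December 18, 2068:
Going back 18 days from December 18, 2068 reaches the end of the previous month; 600 − 18 = 582 left.
November 2068 has 30 days: 582 − 30 = 552 left.
October 2068 has 31 days: 552 − 31 = 521 left.
September 2068 has 30 days: 521 − 30 = 491 left.
August 2068 has 31 days: 491 − 31 = 460 left.
July 2068 has 31 days: 460 − 31 = 429 left.
June 2068 has 30 days: 429 − 30 = 399 left.
May 2068 has 31 days: 399 − 31 = 368 left.
April 2068 has 30 days: 368 − 30 = 338 left.
March 2068 has 31 days: 338 − 31 = 307 left.
February 2068 has 29 days (2068 is a leap year): 307 − 29 = 278 left.
January 2068 has 31 days: 278 − 31 = 247 left.
December 2067 has 31 days: 247 − 31 = 216 left.
November 2067 has 30 days: 216 − 30 = 186 left.
October 2067 has 31 days: 186 − 31 = 155 left.
September 2067 has 30 days: 155 − 30 = 125 left.
August 2067 has 31 days: 125 − 31 = 94 left.
July 2067 has 31 days: 94 − 31 = 63 left.
June 2067 has 30 days: 63 − 30 = 33 left.
May 2067 has 31 days: 33 − 31 = 2 left.
April 2067 has 30 days; 30 − 2 = 28 → April 28, 2067.
Going back 2 months from April 28, 2067:
month 4 − 2 = 2 → February 2067.
Day 28 is valid in February, giving February 28, 2067.
Counting forward 56 days from February 28, 2067:
February has 28 days, so 28 − 28 = 0 days remain after February 28, 2067; 56 − 0 = 56 left.
March 2067 has 31 days: 56 − 31 = 25 left.
25 days into April 2067 → April 25, 2067.
Counting forward 24 weeks (= 168 days) from April 25, 2067:
April has 30 days, so 30 − 25 = 5 days remain after April 25, 2067; 168 − 5 = 163 left.
May 2067 has 31 days: 163 − 31 = 132 left.
June 2067 has 30 days: 132 − 30 = 102 left.
July 2067 has 31 days: 102 − 31 = 71 left.
August 2067 has 31 days: 71 − 31 = 40 left.
September 2067 has 30 days: 40 − 30 = 10 left.
10 days into October 2067 → October 10, 2067.

October 10, 2067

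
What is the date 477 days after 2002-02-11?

June 3, 2003

Advancing 477 days from February 11, 2002.
February has 28 days, so 28 − 11 = 17 days remain after February 11, 2002; 477 − 17 = 460 left.
March 2002 has 31 days: 460 − 31 = 429 left.
April 2002 has 30 days: 429 − 30 = 399 left.
May 2002 has 31 days: 399 − 31 = 368 left.
June 2002 has 30 days: 368 − 30 = 338 left.
July 2002 has 31 days: 338 − 31 = 307 left.
August 2002 has 31 days: 307 − 31 = 276 left.
September 2002 has 30 days: 276 − 30 = 246 left.
October 2002 has 31 days: 246 − 31 = 215 left.
November 2002 has 30 days: 215 − 30 = 185 left.
December 2002 has 31 days: 185 − 31 = 154 left.
January 2003 has 31 days: 154 − 31 = 123 left.
February 2003 has 28 days (2003 is not a leap year): 123 − 28 = 95 left.
March 2003 has 31 days: 95 − 31 = 64 left.
April 2003 has 30 days: 64 − 30 = 34 left.
May 2003 has 31 days: 34 − 31 = 3 left.
3 days into June 2003 → June 3, 2003.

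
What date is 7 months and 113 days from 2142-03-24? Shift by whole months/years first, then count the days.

Counting forward 7 months and 113 days from March 24, 2142: first the month/year part, then the days.
month 3 + 7 = 10 → October 2142.
Day 24 is valid in October, giving October 24, 2142.
Now add 113 days from October 24, 2142.
October has 31 days, so 31 − 24 = 7 days remain after October 24, 2142; 113 − 7 = 106 left.
November 2142 has 30 days: 106 − 30 = 76 left.
December 2142 has 31 days: 76 − 31 = 45 left.
January 2143 has 31 days: 45 − 31 = 14 left.
14 days into February 2143 → February 14, 2143.

February 14, 2143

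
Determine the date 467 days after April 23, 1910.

Adding 467 days from April 23, 1910.
April has 30 days, so 30 − 23 = 7 days remain after April 23, 1910; 467 − 7 = 460 left.
May 1910 has 31 days: 460 − 31 = 429 left.
June 1910 has 30 days: 429 − 30 = 399 left.
July 1910 has 31 days: 399 − 31 = 368 left.
August 1910 has 31 days: 368 − 31 = 337 left.
September 1910 has 30 days: 337 − 30 = 307 left.
October 1910 has 31 days: 307 − 31 = 276 left.
November 1910 has 30 days: 276 − 30 = 246 left.
December 1910 has 31 days: 246 − 31 = 215 left.
January 1911 has 31 days: 215 − 31 = 184 left.
February 1911 has 28 days (1911 is not a leap year): 184 − 28 = 156 left.
March 1911 has 31 days: 156 − 31 = 125 left.
April 1911 has 30 days: 125 − 30 = 95 left.
May 1911 has 31 days: 95 − 31 = 64 left.
June 1911 has 30 days: 64 − 30 = 34 left.
July 1911 has 31 days: 34 − 31 = 3 left.
3 days into August 1911 → August 3, 1911.

August 3, 1911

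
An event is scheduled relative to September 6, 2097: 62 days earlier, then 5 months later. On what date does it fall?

December 6, 2097

Going back 62 days from September 6, 2097:
Going back 6 days from September 6, 2097 reaches the end of the previous month; 62 − 6 = 56 left.
August 2097 has 31 days: 56 − 31 = 25 left.
July 2097 has 31 days; 31 − 25 = 6 → July 6, 2097.
Adding 5 months from July 6, 2097:
month 7 + 5 = 12 → December 2097.
Day 6 is valid in December, giving December 6, 2097.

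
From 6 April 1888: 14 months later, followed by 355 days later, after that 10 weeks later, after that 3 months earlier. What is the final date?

May 5, 1890

Advancing 14 months from April 6, 1888:
month 4 + 14 = 18, which is month 6 of year 1889 → June 1889.
Day 6 is valid in June, giving June 6, 1889.
Adding 355 days from June 6, 1889:
June has 30 days, so 30 − 6 = 24 days remain after June 6, 1889; 355 − 24 = 331 left.
July 1889 has 31 days: 331 − 31 = 300 left.
August 1889 has 31 days: 300 − 31 = 269 left.
September 1889 has 30 days: 269 − 30 = 239 left.
October 1889 has 31 days: 239 − 31 = 208 left.
November 1889 has 30 days: 208 − 30 = 178 left.
December 1889 has 31 days: 178 − 31 = 147 left.
January 1890 has 31 days: 147 − 31 = 116 left.
February 1890 has 28 days (1890 is not a leap year): 116 − 28 = 88 left.
March 1890 has 31 days: 88 − 31 = 57 left.
April 1890 has 30 days: 57 − 30 = 27 left.
27 days into May 1890 → May 27, 1890.
Counting forward 10 weeks (= 70 days) from May 27, 1890:
May has 31 days, so 31 − 27 = 4 days remain after May 27, 1890; 70 − 4 = 66 left.
June 1890 has 30 days: 66 − 30 = 36 left.
July 1890 has 31 days: 36 − 31 = 5 left.
5 days into August 1890 → August 5, 1890.
Counting back 3 months from August 5, 1890:
month 8 − 3 = 5 → May 1890.
Day 5 is valid in May, giving May 5, 1890.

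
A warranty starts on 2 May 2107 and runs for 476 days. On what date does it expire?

August 20, 2108

Counting forward 476 days from May 2, 2107.
May has 31 days, so 31 − 2 = 29 days remain after May 2, 2107; 476 − 29 = 447 left.
June 2107 has 30 days: 447 − 30 = 417 left.
July 2107 has 31 days: 417 − 31 = 386 left.
August 2107 has 31 days: 386 − 31 = 355 left.
September 2107 has 30 days: 355 − 30 = 325 left.
October 2107 has 31 days: 325 − 31 = 294 left.
November 2107 has 30 days: 294 − 30 = 264 left.
December 2107 has 31 days: 264 − 31 = 233 left.
January 2108 has 31 days: 233 − 31 = 202 left.
February 2108 has 29 days (2108 is a leap year): 202 − 29 = 173 left.
March 2108 has 31 days: 173 − 31 = 142 left.
April 2108 has 30 days: 142 − 30 = 112 left.
May 2108 has 31 days: 112 − 31 = 81 left.
June 2108 has 30 days: 81 − 30 = 51 left.
July 2108 has 31 days: 51 − 31 = 20 left.
20 days into August 2108 → August 20, 2108.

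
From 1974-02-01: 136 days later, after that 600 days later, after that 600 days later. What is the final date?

Advancing 136 days from February 1, 1974:
February has 28 days, so 28 − 1 = 27 days remain after February 1, 1974; 136 − 27 = 109 left.
March 1974 has 31 days: 109 − 31 = 78 left.
April 1974 has 30 days: 78 − 30 = 48 left.
May 1974 has 31 days: 48 − 31 = 17 left.
17 days into June 1974 → June 17, 1974.
Advancing 600 days from June 17, 1974:
June has 30 days, so 30 − 17 = 13 days remain after June 17, 1974; 600 − 13 = 587 left.
July 1974 has 31 days: 587 − 31 = 556 left.
August 1974 has 31 days: 556 − 31 = 525 left.
September 1974 has 30 days: 525 − 30 = 495 left.
October 1974 has 31 days: 495 − 31 = 464 left.
November 1974 has 30 days: 464 − 30 = 434 left.
December 1974 has 31 days: 434 − 31 = 403 left.
January 1975 has 31 days: 403 − 31 = 372 left.
February 1975 has 28 days (1975 is not a leap year): 372 − 28 = 344 left.
March 1975 has 31 days: 344 − 31 = 313 left.
April 1975 has 30 days: 313 − 30 = 283 left.
May 1975 has 31 days: 283 − 31 = 252 left.
June 1975 has 30 days: 252 − 30 = 222 left.
July 1975 has 31 days: 222 − 31 = 191 left.
August 1975 has 31 days: 191 − 31 = 160 left.
September 1975 has 30 days: 160 − 30 = 130 left.
October 1975 has 31 days: 130 − 31 = 99 left.
November 1975 has 30 days: 99 − 30 = 69 left.
December 1975 has 31 days: 69 − 31 = 38 left.
January 1976 has 31 days: 38 − 31 = 7 left.
7 days into February 1976 → February 7, 1976.
Advancing 600 days from February 7, 1976:
February has 29 days, so 29 − 7 = 22 days remain after February 7, 1976; 600 − 22 = 578 left.
March 1976 has 31 days: 578 − 31 = 547 left.
April 1976 has 30 days: 547 − 30 = 517 left.
May 1976 has 31 days: 517 − 31 = 486 left.
June 1976 has 30 days: 486 − 30 = 456 left.
July 1976 has 31 days: 456 − 31 = 425 left.
August 1976 has 31 days: 425 − 31 = 394 left.
September 1976 has 30 days: 394 − 30 = 364 left.
October 1976 has 31 days: 364 − 31 = 333 left.
November 1976 has 30 days: 333 − 30 = 303 left.
December 1976 has 31 days: 303 − 31 = 272 left.
January 1977 has 31 days: 272 − 31 = 241 left.
February 1977 has 28 days (1977 is not a leap year): 241 − 28 = 213 left.
March 1977 has 31 days: 213 − 31 = 182 left.
April 1977 has 30 days: 182 − 30 = 152 left.
May 1977 has 31 days: 152 − 31 = 121 left.
June 1977 has 30 days: 121 − 30 = 91 left.
July 1977 has 31 days: 91 − 31 = 60 left.
August 1977 has 31 days: 60 − 31 = 29 left.
29 days into September 1977 → September 29, 1977.

September 29, 1977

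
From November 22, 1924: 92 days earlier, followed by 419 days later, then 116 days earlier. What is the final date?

June 21, 1925

Going back 92 days from November 22, 1924:
Going back 22 days from November 22, 1924 reaches the end of the previous month; 92 − 22 = 70 left.
October 1924 has 31 days: 70 − 31 = 39 left.
September 1924 has 30 days: 39 − 30 = 9 left.
August 1924 has 31 days; 31 − 9 = 22 → August 22, 1924.
Counting forward 419 days from August 22, 1924:
August has 31 days, so 31 − 22 = 9 days remain after August 22, 1924; 419 − 9 = 410 left.
September 1924 has 30 days: 410 − 30 = 380 left.
October 1924 has 31 days: 380 − 31 = 349 left.
November 1924 has 30 days: 349 − 30 = 319 left.
December 1924 has 31 days: 319 − 31 = 288 left.
January 1925 has 31 days: 288 − 31 = 257 left.
February 1925 has 28 days (1925 is not a leap year): 257 − 28 = 229 left.
March 1925 has 31 days: 229 − 31 = 198 left.
April 1925 has 30 days: 198 − 30 = 168 left.
May 1925 has 31 days: 168 − 31 = 137 left.
June 1925 has 30 days: 137 − 30 = 107 left.
July 1925 has 31 days: 107 − 31 = 76 left.
August 1925 has 31 days: 76 − 31 = 45 left.
September 1925 has 30 days: 45 − 30 = 15 left.
15 days into October 1925 → October 15, 1925.
Counting back 116 days from October 15, 1925:
Going back 15 days from October 15, 1925 reaches the end of the previous month; 116 − 15 = 101 left.
September 1925 has 30 days: 101 − 30 = 71 left.
August 1925 has 31 days: 71 − 31 = 40 left.
July 1925 has 31 days: 40 − 31 = 9 left.
June 1925 has 30 days; 30 − 9 = 21 → June 21, 1925.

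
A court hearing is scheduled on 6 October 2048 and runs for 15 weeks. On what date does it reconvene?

Counting forward 15 weeks = 105 days from October 6, 2048.
October has 31 days, so 31 − 6 = 25 days remain after October 6, 2048; 105 − 25 = 80 left.
November 2048 has 30 days: 80 − 30 = 50 left.
December 2048 has 31 days: 50 − 31 = 19 left.
19 days into January 2049 → January 19, 2049.

January 19, 2049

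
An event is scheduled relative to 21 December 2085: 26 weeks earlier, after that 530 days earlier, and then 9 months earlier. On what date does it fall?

Going back 26 weeks (= 182 days) from December 21, 2085:
Going back 21 days from December 21, 2085 reaches the end of the previous month; 182 − 21 = 161 left.
November 2085 has 30 days: 161 − 30 = 131 left.
October 2085 has 31 days: 131 − 31 = 100 left.
September 2085 has 30 days: 100 − 30 = 70 left.
August 2085 has 31 days: 70 − 31 = 39 left.
July 2085 has 31 days: 39 − 31 = 8 left.
June 2085 has 30 days; 30 − 8 = 22 → June 22, 2085.
Subtracting 530 days from June 22, 2085:
Going back 22 days from June 22, 2085 reaches the end of the previous month; 530 − 22 = 508 left.
May 2085 has 31 days: 508 − 31 = 477 left.
April 2085 has 30 days: 477 − 30 = 447 left.
March 2085 has 31 days: 447 − 31 = 416 left.
February 2085 has 28 days (2085 is not a leap year): 416 − 28 = 388 left.
January 2085 has 31 days: 388 − 31 = 357 left.
December 2084 has 31 days: 357 − 31 = 326 left.
November 2084 has 30 days: 326 − 30 = 296 left.
October 2084 has 31 days: 296 − 31 = 265 left.
September 2084 has 30 days: 265 − 30 = 235 left.
August 2084 has 31 days: 235 − 31 = 204 left.
July 2084 has 31 days: 204 − 31 = 173 left.
June 2084 has 30 days: 173 − 30 = 143 left.
May 2084 has 31 days: 143 − 31 = 112 left.
April 2084 has 30 days: 112 − 30 = 82 left.
March 2084 has 31 days: 82 − 31 = 51 left.
February 2084 has 29 days (2084 is a leap year): 51 − 29 = 22 left.
January 2084 has 31 days; 31 − 22 = 9 → January 9, 2084.
Subtracting 9 months from January 9, 2084:
month 1 − 9 = -8, which is month 4 of year 2083 → April 2083.
Day 9 is valid in April, giving April 9, 2083.

April 9, 2083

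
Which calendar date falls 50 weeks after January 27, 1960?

Adding 50 weeks = 350 days from January 27, 1960.
January has 31 days, so 31 − 27 = 4 days remain after January 27, 1960; 350 − 4 = 346 left.
February 1960 has 29 days (1960 is a leap year): 346 − 29 = 317 left.
March 1960 has 31 days: 317 − 31 = 286 left.
April 1960 has 30 days: 286 − 30 = 256 left.
May 1960 has 31 days: 256 − 31 = 225 left.
June 1960 has 30 days: 225 − 30 = 195 left.
July 1960 has 31 days: 195 − 31 = 164 left.
August 1960 has 31 days: 164 − 31 = 133 left.
September 1960 has 30 days: 133 − 30 = 103 left.
October 1960 has 31 days: 103 − 31 = 72 left.
November 1960 has 30 days: 72 − 30 = 42 left.
December 1960 has 31 days: 42 − 31 = 11 left.
11 days into January 1961 → January 11, 1961.

January 11, 1961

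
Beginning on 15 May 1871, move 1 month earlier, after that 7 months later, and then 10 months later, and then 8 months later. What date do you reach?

May 15, 1873

Counting back 1 month from May 15, 1871:
month 5 − 1 = 4 → April 1871.
Day 15 is valid in April, giving April 15, 1871.
Advancing 7 months from April 15, 1871:
month 4 + 7 = 11 → November 1871.
Day 15 is valid in November, giving November 15, 1871.
Advancing 10 months from November 15, 1871:
month 11 + 10 = 21, which is month 9 of year 1872 → September 1872.
Day 15 is valid in September, giving September 15, 1872.
Counting forward 8 months from September 15, 1872:
month 9 + 8 = 17, which is month 5 of year 1873 → May 1873.
Day 15 is valid in May, giving May 15, 1873.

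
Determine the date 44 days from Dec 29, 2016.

Counting forward 44 days from December 29, 2016.
December has 31 days, so 31 − 29 = 2 days remain after December 29, 2016; 44 − 2 = 42 left.
January 2017 has 31 days: 42 − 31 = 11 left.
11 days into February 2017 → February 11, 2017.

February 11, 2017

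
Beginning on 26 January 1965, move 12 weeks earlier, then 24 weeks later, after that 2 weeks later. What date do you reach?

May 4, 1965

Subtracting 12 weeks (= 84 days) from January 26, 1965:
Going back 26 days from January 26, 1965 reaches the end of the previous month; 84 − 26 = 58 left.
December 1964 has 31 days: 58 − 31 = 27 left.
November 1964 has 30 days; 30 − 27 = 3 → November 3, 1964.
Adding 24 weeks (= 168 days) from November 3, 1964:
November has 30 days, so 30 − 3 = 27 days remain after November 3, 1964; 168 − 27 = 141 left.
December 1964 has 31 days: 141 − 31 = 110 left.
January 1965 has 31 days: 110 − 31 = 79 left.
February 1965 has 28 days (1965 is not a leap year): 79 − 28 = 51 left.
March 1965 has 31 days: 51 − 31 = 20 left.
20 days into April 1965 → April 20, 1965.
Counting forward 2 weeks (= 14 days) from April 20, 1965:
April has 30 days, so 30 − 20 = 10 days remain after April 20, 1965; 14 − 10 = 4 left.
4 days into May 1965 → May 4, 1965.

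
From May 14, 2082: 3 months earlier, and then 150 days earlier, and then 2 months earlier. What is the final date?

Going back 3 months from May 14, 2082:
month 5 − 3 = 2 → February 2082.
Day 14 is valid in February, giving February 14, 2082.
Going back 150 days from February 14, 2082:
Going back 14 days from February 14, 2082 reaches the end of the previous month; 150 − 14 = 136 left.
January 2082 has 31 days: 136 − 31 = 105 left.
December 2081 has 31 days: 105 − 31 = 74 left.
November 2081 has 30 days: 74 − 30 = 44 left.
October 2081 has 31 days: 44 − 31 = 13 left.
September 2081 has 30 days; 30 − 13 = 17 → September 17, 2081.
Counting back 2 months from September 17, 2081:
month 9 − 2 = 7 → July 2081.
Day 17 is valid in July, giving July 17, 2081.

July 17, 2081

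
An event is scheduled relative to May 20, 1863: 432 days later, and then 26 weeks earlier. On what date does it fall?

January 25, 1864

Adding 432 days from May 20, 1863:
May has 31 days, so 31 − 20 = 11 days remain after May 20, 1863; 432 − 11 = 421 left.
June 1863 has 30 days: 421 − 30 = 391 left.
July 1863 has 31 days: 391 − 31 = 360 left.
August 1863 has 31 days: 360 − 31 = 329 left.
September 1863 has 30 days: 329 − 30 = 299 left.
October 1863 has 31 days: 299 − 31 = 268 left.
November 1863 has 30 days: 268 − 30 = 238 left.
December 1863 has 31 days: 238 − 31 = 207 left.
January 1864 has 31 days: 207 − 31 = 176 left.
February 1864 has 29 days (1864 is a leap year): 176 − 29 = 147 left.
March 1864 has 31 days: 147 − 31 = 116 left.
April 1864 has 30 days: 116 − 30 = 86 left.
May 1864 has 31 days: 86 − 31 = 55 left.
June 1864 has 30 days: 55 − 30 = 25 left.
25 days into July 1864 → July 25, 1864.
Counting back 26 weeks (= 182 days) from July 25, 1864:
Going back 25 days from July 25, 1864 reaches the end of the previous month; 182 − 25 = 157 left.
June 1864 has 30 days: 157 − 30 = 127 left.
May 1864 has 31 days: 127 − 31 = 96 left.
April 1864 has 30 days: 96 − 30 = 66 left.
March 1864 has 31 days: 66 − 31 = 35 left.
February 1864 has 29 days (1864 is a leap year): 35 − 29 = 6 left.
January 1864 has 31 days; 31 − 6 = 25 → January 25, 1864.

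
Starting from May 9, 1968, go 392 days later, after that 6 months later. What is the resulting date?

Advancing 392 days from May 9, 1968:
May has 31 days, so 31 − 9 = 22 days remain after May 9, 1968; 392 − 22 = 370 left.
June 1968 has 30 days: 370 − 30 = 340 left.
July 1968 has 31 days: 340 − 31 = 309 left.
August 1968 has 31 days: 309 − 31 = 278 left.
September 1968 has 30 days: 278 − 30 = 248 left.
October 1968 has 31 days: 248 − 31 = 217 left.
November 1968 has 30 days: 217 − 30 = 187 left.
December 1968 has 31 days: 187 − 31 = 156 left.
January 1969 has 31 days: 156 − 31 = 125 left.
February 1969 has 28 days (1969 is not a leap year): 125 − 28 = 97 left.
March 1969 has 31 days: 97 − 31 = 66 left.
April 1969 has 30 days: 66 − 30 = 36 left.
May 1969 has 31 days: 36 − 31 = 5 left.
5 days into June 1969 → June 5, 1969.
Advancing 6 months from June 5, 1969:
month 6 + 6 = 12 → December 1969.
Day 5 is valid in December, giving December 5, 1969.

December 5, 1969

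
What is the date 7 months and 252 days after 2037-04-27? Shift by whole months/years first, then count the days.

August 6, 2038

Adding 7 months and 252 days from April 27, 2037: first the month/year part, then the days.
month 4 + 7 = 11 → November 2037.
Day 27 is valid in November, giving November 27, 2037.
Now add 252 days from November 27, 2037.
November has 30 days, so 30 − 27 = 3 days remain after November 27, 2037; 252 − 3 = 249 left.
December 2037 has 31 days: 249 − 31 = 218 left.
January 2038 has 31 days: 218 − 31 = 187 left.
February 2038 has 28 days (2038 is not a leap year): 187 − 28 = 159 left.
March 2038 has 31 days: 159 − 31 = 128 left.
April 2038 has 30 days: 128 − 30 = 98 left.
May 2038 has 31 days: 98 − 31 = 67 left.
June 2038 has 30 days: 67 − 30 = 37 left.
July 2038 has 31 days: 37 − 31 = 6 left.
6 days into August 2038 → August 6, 2038.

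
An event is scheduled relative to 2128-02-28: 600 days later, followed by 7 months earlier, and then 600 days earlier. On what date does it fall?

July 29, 2127

Counting forward 600 days from February 28, 2128:
February has 29 days, so 29 − 28 = 1 day remains after February 28, 2128; 600 − 1 = 599 left.
March 2128 has 31 days: 599 − 31 = 568 left.
April 2128 has 30 days: 568 − 30 = 538 left.
May 2128 has 31 days: 538 − 31 = 507 left.
June 2128 has 30 days: 507 − 30 = 477 left.
July 2128 has 31 days: 477 − 31 = 446 left.
August 2128 has 31 days: 446 − 31 = 415 left.
September 2128 has 30 days: 415 − 30 = 385 left.
October 2128 has 31 days: 385 − 31 = 354 left.
November 2128 has 30 days: 354 − 30 = 324 left.
December 2128 has 31 days: 324 − 31 = 293 left.
January 2129 has 31 days: 293 − 31 = 262 left.
February 2129 has 28 days (2129 is not a leap year): 262 − 28 = 234 left.
March 2129 has 31 days: 234 − 31 = 203 left.
April 2129 has 30 days: 203 − 30 = 173 left.
May 2129 has 31 days: 173 − 31 = 142 left.
June 2129 has 30 days: 142 − 30 = 112 left.
July 2129 has 31 days: 112 − 31 = 81 left.
August 2129 has 31 days: 81 − 31 = 50 left.
September 2129 has 30 days: 50 − 30 = 20 left.
20 days into October 2129 → October 20, 2129.
Going back 7 months from October 20, 2129:
month 10 − 7 = 3 → March 2129.
Day 20 is valid in March, giving March 20, 2129.
Going back 600 days from March 20, 2129:
Going back 20 days from March 20, 2129 reaches the end of the previous month; 600 − 20 = 580 left.
February 2129 has 28 days (2129 is not a leap year): 580 − 28 = 552 left.
January 2129 has 31 days: 552 − 31 = 521 left.
December 2128 has 31 days: 521 − 31 = 490 left.
November 2128 has 30 days: 490 − 30 = 460 left.
October 2128 has 31 days: 460 − 31 = 429 left.
September 2128 has 30 days: 429 − 30 = 399 left.
August 2128 has 31 days: 399 − 31 = 368 left.
July 2128 has 31 days: 368 − 31 = 337 left.
June 2128 has 30 days: 337 − 30 = 307 left.
May 2128 has 31 days: 307 − 31 = 276 left.
April 2128 has 30 days: 276 − 30 = 246 left.
March 2128 has 31 days: 246 − 31 = 215 left.
February 2128 has 29 days (2128 is a leap year): 215 − 29 = 186 left.
January 2128 has 31 days: 186 − 31 = 155 left.
December 2127 has 31 days: 155 − 31 = 124 left.
November 2127 has 30 days: 124 − 30 = 94 left.
October 2127 has 31 days: 94 − 31 = 63 left.
September 2127 has 30 days: 63 − 30 = 33 left.
August 2127 has 31 days: 33 − 31 = 2 left.
July 2127 has 31 days; 31 − 2 = 29 → July 29, 2127.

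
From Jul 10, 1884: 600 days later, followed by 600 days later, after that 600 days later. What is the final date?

June 14, 1889

Counting forward 600 days from July 10, 1884:
July has 31 days, so 31 − 10 = 21 days remain after July 10, 1884; 600 − 21 = 579 left.
August 1884 has 31 days: 579 − 31 = 548 left.
September 1884 has 30 days: 548 − 30 = 518 left.
October 1884 has 31 days: 518 − 31 = 487 left.
November 1884 has 30 days: 487 − 30 = 457 left.
December 1884 has 31 days: 457 − 31 = 426 left.
January 1885 has 31 days: 426 − 31 = 395 left.
February 1885 has 28 days (1885 is not a leap year): 395 − 28 = 367 left.
March 1885 has 31 days: 367 − 31 = 336 left.
April 1885 has 30 days: 336 − 30 = 306 left.
May 1885 has 31 days: 306 − 31 = 275 left.
June 1885 has 30 days: 275 − 30 = 245 left.
July 1885 has 31 days: 245 − 31 = 214 left.
August 1885 has 31 days: 214 − 31 = 183 left.
September 1885 has 30 days: 183 − 30 = 153 left.
October 1885 has 31 days: 153 − 31 = 122 left.
November 1885 has 30 days: 122 − 30 = 92 left.
December 1885 has 31 days: 92 − 31 = 61 left.
January 1886 has 31 days: 61 − 31 = 30 left.
February 1886 has 28 days (1886 is not a leap year): 30 − 28 = 2 left.
2 days into March 1886 → March 2, 1886.
Advancing 600 days from March 2, 1886:
March has 31 days, so 31 − 2 = 29 days remain after March 2, 1886; 600 − 29 = 571 left.
April 1886 has 30 days: 571 − 30 = 541 left.
May 1886 has 31 days: 541 − 31 = 510 left.
June 1886 has 30 days: 510 − 30 = 480 left.
July 1886 has 31 days: 480 − 31 = 449 left.
August 1886 has 31 days: 449 − 31 = 418 left.
September 1886 has 30 days: 418 − 30 = 388 left.
October 1886 has 31 days: 388 − 31 = 357 left.
November 1886 has 30 days: 357 − 30 = 327 left.
December 1886 has 31 days: 327 − 31 = 296 left.
January 1887 has 31 days: 296 − 31 = 265 left.
February 1887 has 28 days (1887 is not a leap year): 265 − 28 = 237 left.
March 1887 has 31 days: 237 − 31 = 206 left.
April 1887 has 30 days: 206 − 30 = 176 left.
May 1887 has 31 days: 176 − 31 = 145 left.
June 1887 has 30 days: 145 − 30 = 115 left.
July 1887 has 31 days: 115 − 31 = 84 left.
August 1887 has 31 days: 84 − 31 = 53 left.
September 1887 has 30 days: 53 − 30 = 23 left.
23 days into October 1887 → October 23, 1887.
Adding 600 days from October 23, 1887:
October has 31 days, so 31 − 23 = 8 days remain after October 23, 1887; 600 − 8 = 592 left.
November 1887 has 30 days: 592 − 30 = 562 left.
December 1887 has 31 days: 562 − 31 = 531 left.
January 1888 has 31 days: 531 − 31 = 500 left.
February 1888 has 29 days (1888 is a leap year): 500 − 29 = 471 left.
March 1888 has 31 days: 471 − 31 = 440 left.
April 1888 has 30 days: 440 − 30 = 410 left.
May 1888 has 31 days: 410 − 31 = 379 left.
June 1888 has 30 days: 379 − 30 = 349 left.
July 1888 has 31 days: 349 − 31 = 318 left.
August 1888 has 31 days: 318 − 31 = 287 left.
September 1888 has 30 days: 287 − 30 = 257 left.
October 1888 has 31 days: 257 − 31 = 226 left.
November 1888 has 30 days: 226 − 30 = 196 left.
December 1888 has 31 days: 196 − 31 = 165 left.
January 1889 has 31 days: 165 − 31 = 134 left.
February 1889 has 28 days (1889 is not a leap year): 134 − 28 = 106 left.
March 1889 has 31 days: 106 − 31 = 75 left.
April 1889 has 30 days: 75 − 30 = 45 left.
May 1889 has 31 days: 45 − 31 = 14 left.
14 days into June 1889 → June 14, 1889.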